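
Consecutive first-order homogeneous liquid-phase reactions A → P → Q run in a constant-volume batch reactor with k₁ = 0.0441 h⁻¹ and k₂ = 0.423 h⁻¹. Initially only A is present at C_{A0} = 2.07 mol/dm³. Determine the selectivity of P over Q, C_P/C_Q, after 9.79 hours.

0.266

The intermediate concentration in a first-order A→B→C sequence is C_P = k₁C_{A0}(e^(−k₁t) − e^(−k₂t))/(k₂−k₁).
e^(−k₁t) = e^(−0.0441×9.79) = e^(−0.4317) = 0.6494; e^(−k₂t) = e^(−4.141) = 0.01590.
C_P = 0.0441×2.07/(0.423−0.0441) × (0.6494−0.01590) = 0.2409×0.6335 = 0.1526 mol/dm³.
C_A = C_{A0}e^(−k₁t) = 1.344 mol/dm³, so C_Q = C_{A0}−C_A−C_P = 0.5732 mol/dm³; C_P/C_Q = 0.266.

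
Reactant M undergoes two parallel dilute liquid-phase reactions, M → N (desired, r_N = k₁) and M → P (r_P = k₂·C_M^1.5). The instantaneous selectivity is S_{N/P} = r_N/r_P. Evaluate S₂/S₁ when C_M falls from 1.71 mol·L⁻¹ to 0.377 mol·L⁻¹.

9.66

S_{N/P} = (k₁/k₂)·C_M^-1.5, so S₂/S₁ = (C_{M,2}/C_{M,1})^-1.5.
= (0.377/1.71)^(-1.5) = (0.2205)^(-1.5) = 9.66.
Selectivity toward N rises as C_M falls — low-concentration operation is favoured.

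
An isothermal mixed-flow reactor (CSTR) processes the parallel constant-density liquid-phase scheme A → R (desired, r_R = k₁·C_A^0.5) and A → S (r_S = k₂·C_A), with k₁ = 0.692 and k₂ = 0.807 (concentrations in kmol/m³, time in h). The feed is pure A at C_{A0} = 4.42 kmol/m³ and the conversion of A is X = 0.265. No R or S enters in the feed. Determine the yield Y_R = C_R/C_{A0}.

Exit C_A = C_{A0}(1−X) = 4.42×0.735 = 3.249 kmol/m³.
In a CSTR the entire volume is at exit conditions, so r_R = 0.692×3.249^0.5 = 1.247 and r_S = 0.807×3.249 = 2.622.
Fraction of consumed A going to R: r_R/(r_R+r_S) = 0.3224.
C_R = 0.3224·C_{A0}·X = 0.3224×4.42×0.265 = 0.378 kmol/m³; Y_R = C_R/C_{A0} = 0.0854.

0.0854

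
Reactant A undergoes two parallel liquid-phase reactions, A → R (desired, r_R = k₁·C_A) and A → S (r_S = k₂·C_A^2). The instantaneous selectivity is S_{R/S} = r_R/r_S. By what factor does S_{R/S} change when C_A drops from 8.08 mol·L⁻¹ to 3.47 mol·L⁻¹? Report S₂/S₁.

S_{R/S} = (k₁/k₂)·C_A⁻¹, so S₂/S₁ = (C_{A,2}/C_{A,1})⁻¹.
= 8.08/3.47 = 2.33.

2.33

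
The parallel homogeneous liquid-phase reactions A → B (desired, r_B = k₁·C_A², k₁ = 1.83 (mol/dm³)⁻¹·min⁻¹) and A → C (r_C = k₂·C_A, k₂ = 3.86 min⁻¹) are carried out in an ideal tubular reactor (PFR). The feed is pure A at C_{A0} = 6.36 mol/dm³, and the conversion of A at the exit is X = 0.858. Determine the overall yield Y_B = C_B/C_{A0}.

0.515

C_A = C_{A0}(1−X) = 0.9031 mol/dm³.
Along a PFR/batch, dC_C/dC_A = −r_C/(r_B+r_C) = −k₂/(k₂+k₁·C_A).
Integrating from C_{A0} to C_A: C_C = (3.86/1.83)·ln[(3.86+1.83·6.36)/(3.86+1.83·0.903)] = 2.109·ln(15.50/5.513) = 2.180 mol/dm³.
Then C_B = (C_{A0}−C_A) − C_C = 5.457 − 2.180 = 3.276 mol/dm³.
Y_B = C_B/C_{A0} = 3.276/6.36 = 0.515.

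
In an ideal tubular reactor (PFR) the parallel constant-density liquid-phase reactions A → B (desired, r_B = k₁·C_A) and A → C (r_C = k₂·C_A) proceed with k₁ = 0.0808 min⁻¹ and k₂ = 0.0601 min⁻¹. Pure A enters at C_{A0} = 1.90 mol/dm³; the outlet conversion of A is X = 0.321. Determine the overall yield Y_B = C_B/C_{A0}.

C_A = C_{A0}(1−X) = 1.290 mol/dm³.
Both paths are first order in A, so the instantaneous fraction to B is constant: dC_B/d(−C_A) = k₁/(k₁+k₂) = 0.5735.
C_B = 0.5735·(C_{A0}−C_A) = 0.5735×0.6099 = 0.350 mol/dm³.
Y_B = C_B/C_{A0} = 0.3498/1.90 = 0.184.

0.184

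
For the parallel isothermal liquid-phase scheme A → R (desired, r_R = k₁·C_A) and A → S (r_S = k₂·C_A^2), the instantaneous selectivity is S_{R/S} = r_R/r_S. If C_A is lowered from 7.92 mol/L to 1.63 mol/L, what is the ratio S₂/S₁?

S_{R/S} = (k₁/k₂)·C_A⁻¹, so S₂/S₁ = (C_{A,2}/C_{A,1})⁻¹.
= 7.92/1.63 = 4.86.

4.86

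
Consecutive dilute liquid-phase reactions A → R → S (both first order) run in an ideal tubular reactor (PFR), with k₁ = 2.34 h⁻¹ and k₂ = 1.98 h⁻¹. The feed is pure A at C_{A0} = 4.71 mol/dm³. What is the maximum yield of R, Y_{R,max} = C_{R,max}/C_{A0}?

At the optimum, C_{R,max}/C_{A0} = (k₁/k₂)^[k₂/(k₂−k₁)].
= (2.34/1.98)^(1.98/(1.98−2.34)) = (1.182)^(-5.500) = 0.3990.

0.399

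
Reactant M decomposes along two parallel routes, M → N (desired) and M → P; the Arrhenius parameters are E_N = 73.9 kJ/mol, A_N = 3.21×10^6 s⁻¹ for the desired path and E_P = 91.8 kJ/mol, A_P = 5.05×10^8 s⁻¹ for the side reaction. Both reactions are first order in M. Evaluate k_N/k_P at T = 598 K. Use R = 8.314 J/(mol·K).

0.233

Since both paths have the same order in M, the concentration cancels and S_{N/P} = k_N/k_P = (A_N/A_P)·exp[(E_P−E_N)/(RT)].
(E_P−E_N)/(RT) = (91.8−73.9)×10³/(8.314×598) = 17900/4972 = 3.600.
k_N/k_P = (3.21×10^6/5.05×10^8)·exp(3.600) = 0.006356 × 36.61 = 0.233.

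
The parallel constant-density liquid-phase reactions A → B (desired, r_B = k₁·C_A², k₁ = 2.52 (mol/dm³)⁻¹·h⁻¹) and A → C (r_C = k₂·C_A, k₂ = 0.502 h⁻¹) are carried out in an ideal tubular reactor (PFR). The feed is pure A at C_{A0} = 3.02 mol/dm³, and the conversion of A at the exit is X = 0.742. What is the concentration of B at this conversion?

C_A = C_{A0}(1−X) = 0.7792 mol/dm³.
Along a PFR/batch, dC_C/dC_A = −r_C/(r_B+r_C) = −k₂/(k₂+k₁·C_A).
Integrating from C_{A0} to C_A: C_C = (0.502/2.52)·ln[(0.502+2.52·3.02)/(0.502+2.52·0.779)] = 0.1992·ln(8.112/2.465) = 0.2373 mol/dm³.
Then C_B = (C_{A0}−C_A) − C_C = 2.241 − 0.2373 = 2.004 mol/dm³.

2.00 mol/dm³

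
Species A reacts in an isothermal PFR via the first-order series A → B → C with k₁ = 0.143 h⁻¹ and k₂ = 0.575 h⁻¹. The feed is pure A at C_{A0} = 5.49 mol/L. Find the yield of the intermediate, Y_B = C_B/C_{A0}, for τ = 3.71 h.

For first-order series with pure A initially, C_B(τ) = k₁C_{A0}/(k₂−k₁)·(e^(−k₁τ) − e^(−k₂τ)).
e^(−k₁τ) = e^(−0.143×3.71) = e^(−0.5305) = 0.5883; e^(−k₂τ) = e^(−2.133) = 0.1185.
C_B = 0.143×5.49/(0.575−0.143) × (0.5883−0.1185) = 1.817×0.4698 = 0.8538 mol/L.
Y_B = C_B/C_{A0} = 0.8538/5.49 = 0.156.

0.156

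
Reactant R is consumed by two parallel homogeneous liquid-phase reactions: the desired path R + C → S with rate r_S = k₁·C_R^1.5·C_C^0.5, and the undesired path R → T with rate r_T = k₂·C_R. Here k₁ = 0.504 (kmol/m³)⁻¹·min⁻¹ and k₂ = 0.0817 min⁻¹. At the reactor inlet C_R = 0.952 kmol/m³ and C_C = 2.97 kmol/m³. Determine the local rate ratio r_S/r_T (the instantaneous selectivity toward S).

S_{S/T} = r_S/r_T = (k₁·C_R^1.5·C_C^0.5)/(k₂·C_R) = (k₁/k₂)·C_R^0.5·C_C^0.5.
= (0.504×0.9520^1.5×2.970^0.5) / (0.0817×0.9520) = 0.8068/0.07778 = 10.4.
Since the desired path is higher order in R, keeping C_R high (PFR or concentrated feed) favours S.

10.4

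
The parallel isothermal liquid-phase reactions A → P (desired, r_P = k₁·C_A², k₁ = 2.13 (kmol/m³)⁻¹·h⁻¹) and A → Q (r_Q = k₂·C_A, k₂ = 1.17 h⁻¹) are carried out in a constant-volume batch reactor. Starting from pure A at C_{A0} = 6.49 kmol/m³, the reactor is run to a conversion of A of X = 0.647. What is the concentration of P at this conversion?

3.70 kmol/m³

C_A = C_{A0}(1−X) = 2.291 kmol/m³.
Along a PFR/batch, dC_Q/dC_A = −r_Q/(r_P+r_Q) = −k₂/(k₂+k₁·C_A).
Integrating from C_{A0} to C_A: C_Q = (1.17/2.13)·ln[(1.17+2.13·6.49)/(1.17+2.13·2.29)] = 0.5493·ln(14.99/6.050) = 0.4985 kmol/m³.
Then C_P = (C_{A0}−C_A) − C_Q = 4.199 − 0.4985 = 3.700 kmol/m³.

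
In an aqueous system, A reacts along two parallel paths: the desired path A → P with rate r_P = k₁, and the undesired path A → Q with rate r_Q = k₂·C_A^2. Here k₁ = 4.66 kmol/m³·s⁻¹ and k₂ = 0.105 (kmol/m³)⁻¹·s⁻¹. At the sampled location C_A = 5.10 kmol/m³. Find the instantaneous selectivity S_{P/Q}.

1.71

S_{P/Q} = r_P/r_Q = (k₁)/(k₂·C_A^2) = (k₁/k₂)·C_A^-2.
= (4.66) / (0.105×5.100^2) = 4.660/2.731 = 1.71.
The undesired path is higher order in A, so low C_A (CSTR or dilute feed) favours P.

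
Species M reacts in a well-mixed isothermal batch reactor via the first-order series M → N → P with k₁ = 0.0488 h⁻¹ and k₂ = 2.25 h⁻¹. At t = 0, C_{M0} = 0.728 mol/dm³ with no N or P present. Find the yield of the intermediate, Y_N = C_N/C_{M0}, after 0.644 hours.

The intermediate concentration in a first-order A→B→C sequence is C_N = k₁C_{M0}(e^(−k₁t) − e^(−k₂t))/(k₂−k₁).
e^(−k₁t) = e^(−0.0488×0.644) = e^(−0.03143) = 0.9691; e^(−k₂t) = e^(−1.449) = 0.2348.
C_N = 0.0488×0.728/(2.25−0.0488) × (0.9691−0.2348) = 0.01614×0.7343 = 0.01185 mol/dm³.
Y_N = C_N/C_{M0} = 0.01185/0.728 = 0.0163.

0.0163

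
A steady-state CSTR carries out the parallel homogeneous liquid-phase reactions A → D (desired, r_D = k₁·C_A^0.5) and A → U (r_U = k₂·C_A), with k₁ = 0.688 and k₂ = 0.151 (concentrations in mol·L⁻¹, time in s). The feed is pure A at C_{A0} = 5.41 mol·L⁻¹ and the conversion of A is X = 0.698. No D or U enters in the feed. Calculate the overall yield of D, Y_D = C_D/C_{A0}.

0.545

Exit C_A = C_{A0}(1−X) = 5.41×0.302 = 1.634 mol·L⁻¹.
Rates in a CSTR are evaluated at the outlet concentration: r_D = 0.688×1.634^0.5 = 0.8794, r_U = 0.151×1.634 = 0.2467.
Fraction of consumed A going to D: r_D/(r_D+r_U) = 0.7809.
C_D = 0.7809·C_{A0}·X = 0.7809×5.41×0.698 = 2.95 mol·L⁻¹; Y_D = C_D/C_{A0} = 0.545.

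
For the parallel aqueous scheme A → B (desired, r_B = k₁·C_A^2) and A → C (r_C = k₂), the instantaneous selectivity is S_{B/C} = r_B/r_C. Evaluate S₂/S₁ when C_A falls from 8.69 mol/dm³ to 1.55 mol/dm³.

0.0318

S_{B/C} = (k₁/k₂)·C_A^2, so S₂/S₁ = (C_{A,2}/C_{A,1})^2.
= (1.55/8.69)^2 = (0.1784)^2 = 0.0318.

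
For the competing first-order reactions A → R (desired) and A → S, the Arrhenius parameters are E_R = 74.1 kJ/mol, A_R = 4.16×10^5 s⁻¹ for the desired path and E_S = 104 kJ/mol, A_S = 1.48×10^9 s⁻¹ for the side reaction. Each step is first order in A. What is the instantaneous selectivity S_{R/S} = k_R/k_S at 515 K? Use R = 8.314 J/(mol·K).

0.303

Since both paths have the same order in A, the concentration cancels and S_{R/S} = k_R/k_S = (A_R/A_S)·exp[(E_S−E_R)/(RT)].
(E_S−E_R)/(RT) = (104−74.1)×10³/(8.314×515) = 29900/4282 = 6.983.
k_R/k_S = (4.16×10^5/1.48×10^9)·exp(6.983) = 2.811×10^-4 × 1078 = 0.303.
Since E_R < E_S, lowering the temperature improves selectivity toward R.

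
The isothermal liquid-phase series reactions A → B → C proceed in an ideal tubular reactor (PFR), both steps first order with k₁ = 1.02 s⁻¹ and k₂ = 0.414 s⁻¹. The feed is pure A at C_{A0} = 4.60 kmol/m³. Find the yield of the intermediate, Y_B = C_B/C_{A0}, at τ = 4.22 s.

For first-order series with pure A initially, C_B(τ) = k₁C_{A0}/(k₂−k₁)·(e^(−k₁τ) − e^(−k₂τ)).
e^(−k₁τ) = e^(−1.02×4.22) = e^(−4.304) = 0.01351; e^(−k₂τ) = e^(−1.747) = 0.1743.
C_B = 1.02×4.60/(0.414−1.02) × (0.01351−0.1743) = (-7.743)×(-0.1608) = 1.245 kmol/m³.
Y_B = C_B/C_{A0} = 1.245/4.60 = 0.271.

0.271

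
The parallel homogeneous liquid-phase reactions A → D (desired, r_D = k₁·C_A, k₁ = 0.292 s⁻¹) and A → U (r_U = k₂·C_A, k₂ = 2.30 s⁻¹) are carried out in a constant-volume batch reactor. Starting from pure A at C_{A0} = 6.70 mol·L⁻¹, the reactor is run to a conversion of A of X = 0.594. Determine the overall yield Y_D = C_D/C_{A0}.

0.0669

C_A = C_{A0}(1−X) = 2.720 mol·L⁻¹.
Both paths are first order in A, so the instantaneous fraction to D is constant: dC_D/d(−C_A) = k₁/(k₁+k₂) = 0.1127.
C_D = 0.1127·(C_{A0}−C_A) = 0.1127×3.980 = 0.448 mol·L⁻¹.
Y_D = C_D/C_{A0} = 0.4483/6.70 = 0.0669.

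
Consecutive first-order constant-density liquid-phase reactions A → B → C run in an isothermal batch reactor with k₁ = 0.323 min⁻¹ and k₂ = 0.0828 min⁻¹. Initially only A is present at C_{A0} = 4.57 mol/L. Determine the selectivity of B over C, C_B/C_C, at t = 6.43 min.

Solving the coupled first-order balances gives C_B(t) = [k₁/(k₂−k₁)]·C_{A0}·(e^(−k₁t) − e^(−k₂t)).
e^(−k₁t) = e^(−0.323×6.43) = e^(−2.077) = 0.1253; e^(−k₂t) = e^(−0.5324) = 0.5872.
C_B = 0.323×4.57/(0.0828−0.323) × (0.1253−0.5872) = (-6.145)×(-0.4619) = 2.838 mol/L.
C_A = C_{A0}e^(−k₁t) = 0.5727 mol/L, so C_C = C_{A0}−C_A−C_B = 1.159 mol/L; C_B/C_C = 2.45.

2.45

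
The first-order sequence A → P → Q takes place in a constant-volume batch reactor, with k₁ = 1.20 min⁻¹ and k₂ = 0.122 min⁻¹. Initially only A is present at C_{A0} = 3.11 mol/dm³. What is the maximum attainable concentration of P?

For a first-order series the maximum intermediate yield is C_{P,max}/C_{A0} = (k₁/k₂)^[k₂/(k₂−k₁)].
= (1.20/0.122)^(0.122/(0.122−1.20)) = (9.836)^(-0.1132) = 0.7720.
C_{P,max} = 0.7720×3.11 = 2.40 mol/dm³.

2.40 mol/dm³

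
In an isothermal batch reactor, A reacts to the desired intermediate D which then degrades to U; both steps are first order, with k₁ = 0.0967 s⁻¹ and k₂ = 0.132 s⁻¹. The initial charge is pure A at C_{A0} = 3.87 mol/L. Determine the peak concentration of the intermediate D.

1.21 mol/L

For a first-order series the maximum intermediate yield is C_{D,max}/C_{A0} = (k₁/k₂)^[k₂/(k₂−k₁)].
= (0.0967/0.132)^(0.132/(0.132−0.0967)) = (0.7326)^(3.739) = 0.3123.
C_{D,max} = 0.3123×3.87 = 1.21 mol/L.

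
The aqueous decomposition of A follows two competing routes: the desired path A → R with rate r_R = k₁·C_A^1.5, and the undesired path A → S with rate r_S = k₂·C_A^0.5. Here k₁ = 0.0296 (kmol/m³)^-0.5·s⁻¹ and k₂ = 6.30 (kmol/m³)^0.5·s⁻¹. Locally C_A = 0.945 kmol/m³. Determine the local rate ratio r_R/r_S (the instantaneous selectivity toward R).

0.00444

S_{R/S} = r_R/r_S = (k₁·C_A^1.5)/(k₂·C_A^0.5) = (k₁/k₂)·C_A.
= (0.0296×0.9450^1.5) / (6.30×0.9450^0.5) = 0.02719/6.124 = 0.00444.
Since the desired path is higher order in A, keeping C_A high (PFR or concentrated feed) favours R.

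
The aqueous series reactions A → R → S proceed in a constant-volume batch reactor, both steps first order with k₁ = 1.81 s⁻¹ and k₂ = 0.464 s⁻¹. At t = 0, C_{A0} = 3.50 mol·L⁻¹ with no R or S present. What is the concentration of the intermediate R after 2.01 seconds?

1.73 mol·L⁻¹

For first-order series with pure A initially, C_R(t) = k₁C_{A0}/(k₂−k₁)·(e^(−k₁t) − e^(−k₂t)).
e^(−k₁t) = e^(−1.81×2.01) = e^(−3.638) = 0.02630; e^(−k₂t) = e^(−0.9326) = 0.3935.
C_R = 1.81×3.50/(0.464−1.81) × (0.02630−0.3935) = (-4.707)×(-0.3672) = 1.728 mol·L⁻¹.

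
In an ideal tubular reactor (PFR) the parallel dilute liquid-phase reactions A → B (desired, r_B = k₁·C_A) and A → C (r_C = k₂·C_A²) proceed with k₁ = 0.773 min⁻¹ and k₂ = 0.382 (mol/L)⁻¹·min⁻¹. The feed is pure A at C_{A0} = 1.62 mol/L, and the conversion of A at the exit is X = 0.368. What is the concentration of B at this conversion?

C_A = C_{A0}(1−X) = 1.024 mol/L.
Along a PFR/batch, dC_B/dC_A = −r_B/(r_B+r_C) = −k₁/(k₁+k₂·C_A).
Integrating from C_{A0} to C_A: C_B = (0.773/0.382)·ln[(0.773+0.382·1.62)/(0.773+0.382·1.02)] = 2.024·ln(1.392/1.164) = 0.3616 mol/L.

0.362 mol/L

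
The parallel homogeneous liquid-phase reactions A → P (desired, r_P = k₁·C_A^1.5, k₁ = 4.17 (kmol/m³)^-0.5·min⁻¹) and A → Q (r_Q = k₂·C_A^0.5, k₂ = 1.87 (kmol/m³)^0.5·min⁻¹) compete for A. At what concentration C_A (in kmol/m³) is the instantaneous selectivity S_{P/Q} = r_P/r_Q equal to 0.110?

0.0493 kmol/m³

S_{P/Q} = (k₁/k₂)·C_A ⇒ C_A = S·k₂/k₁.
= 0.110×1.87/4.17 = 0.0493 kmol/m³.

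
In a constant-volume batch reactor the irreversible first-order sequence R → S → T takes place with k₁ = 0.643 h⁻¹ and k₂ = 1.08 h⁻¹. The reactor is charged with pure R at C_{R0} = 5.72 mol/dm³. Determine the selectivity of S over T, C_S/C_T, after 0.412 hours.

Solving the coupled first-order balances gives C_S(t) = [k₁/(k₂−k₁)]·C_{R0}·(e^(−k₁t) − e^(−k₂t)).
e^(−k₁t) = e^(−0.643×0.412) = e^(−0.2649) = 0.7673; e^(−k₂t) = e^(−0.4450) = 0.6408.
C_S = 0.643×5.72/(1.08−0.643) × (0.7673−0.6408) = 8.416×0.1264 = 1.064 mol/dm³.
C_R = C_{R0}e^(−k₁t) = 4.389 mol/dm³, so C_T = C_{R0}−C_R−C_S = 0.2672 mol/dm³; C_S/C_T = 3.98.

3.98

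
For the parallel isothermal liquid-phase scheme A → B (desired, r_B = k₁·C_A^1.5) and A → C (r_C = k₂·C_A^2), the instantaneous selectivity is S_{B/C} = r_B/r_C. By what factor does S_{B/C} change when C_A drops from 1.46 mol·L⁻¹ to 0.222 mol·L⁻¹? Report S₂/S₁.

2.56

S_{B/C} = (k₁/k₂)·C_A^-0.5, so S₂/S₁ = (C_{A,2}/C_{A,1})^-0.5.
= (0.222/1.46)^(-0.5) = (0.1521)^(-0.5) = 2.56.
Selectivity toward B rises as C_A falls — low-concentration operation is favoured.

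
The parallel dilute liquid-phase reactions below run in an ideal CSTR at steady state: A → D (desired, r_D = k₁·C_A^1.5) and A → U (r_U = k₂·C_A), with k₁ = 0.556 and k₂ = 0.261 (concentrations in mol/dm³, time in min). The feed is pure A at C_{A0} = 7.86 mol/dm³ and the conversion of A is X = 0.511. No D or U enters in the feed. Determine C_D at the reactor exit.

3.24 mol/dm³

Exit C_A = C_{A0}(1−X) = 7.86×0.489 = 3.844 mol/dm³.
A CSTR operates uniformly at the exit composition, giving r_D = 4.190 and r_U = 1.003 (each k·C_A^n at C_A = 3.844).
Fraction of consumed A going to D: r_D/(r_D+r_U) = 0.8068.
C_D = 0.8068·C_{A0}·X = 0.8068×7.86×0.511 = 3.24 mol/dm³.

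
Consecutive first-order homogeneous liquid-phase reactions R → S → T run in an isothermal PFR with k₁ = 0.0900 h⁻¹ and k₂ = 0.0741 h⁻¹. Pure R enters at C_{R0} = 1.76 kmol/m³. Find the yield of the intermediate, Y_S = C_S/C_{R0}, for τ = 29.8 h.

0.235

Solving the coupled first-order balances gives C_S(τ) = [k₁/(k₂−k₁)]·C_{R0}·(e^(−k₁τ) − e^(−k₂τ)).
e^(−k₁τ) = e^(−0.0900×29.8) = e^(−2.682) = 0.06843; e^(−k₂τ) = e^(−2.208) = 0.1099.
C_S = 0.0900×1.76/(0.0741−0.0900) × (0.06843−0.1099) = (-9.962)×(-0.04147) = 0.4132 kmol/m³.
Y_S = C_S/C_{R0} = 0.4132/1.76 = 0.235.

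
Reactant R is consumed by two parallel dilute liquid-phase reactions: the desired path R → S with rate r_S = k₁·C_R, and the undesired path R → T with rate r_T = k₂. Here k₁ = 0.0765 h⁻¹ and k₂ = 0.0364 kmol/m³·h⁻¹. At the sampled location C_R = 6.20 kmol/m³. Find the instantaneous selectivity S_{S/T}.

13.0

S_{S/T} = r_S/r_T = (k₁·C_R)/(k₂) = (k₁/k₂)·C_R.
= (0.0765×6.200) / (0.0364) = 0.4743/0.03640 = 13.0.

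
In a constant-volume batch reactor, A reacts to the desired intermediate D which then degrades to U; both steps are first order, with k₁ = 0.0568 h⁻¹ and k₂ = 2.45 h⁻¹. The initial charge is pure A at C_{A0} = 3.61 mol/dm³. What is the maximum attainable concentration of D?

0.0765 mol/dm³

Evaluating C_D at t_opt = ln(k₂/k₁)/(k₂−k₁) gives C_{D,max}/C_{A0} = (k₁/k₂)^[k₂/(k₂−k₁)].
= (0.0568/2.45)^(2.45/(2.45−0.0568)) = (0.02318)^(1.024) = 0.02120.
C_{D,max} = 0.02120×3.61 = 0.0765 mol/dm³.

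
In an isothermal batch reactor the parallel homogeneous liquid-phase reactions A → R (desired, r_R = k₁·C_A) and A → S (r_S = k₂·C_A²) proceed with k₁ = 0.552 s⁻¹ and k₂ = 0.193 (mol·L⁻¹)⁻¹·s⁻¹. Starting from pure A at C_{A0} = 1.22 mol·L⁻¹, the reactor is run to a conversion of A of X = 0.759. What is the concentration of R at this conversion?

C_A = C_{A0}(1−X) = 0.2940 mol·L⁻¹.
Along a PFR/batch, dC_R/dC_A = −r_R/(r_R+r_S) = −k₁/(k₁+k₂·C_A).
Integrating from C_{A0} to C_A: C_R = (0.552/0.193)·ln[(0.552+0.193·1.22)/(0.552+0.193·0.294)] = 2.860·ln(0.7875/0.6087) = 0.7362 mol·L⁻¹.

0.736 mol·L⁻¹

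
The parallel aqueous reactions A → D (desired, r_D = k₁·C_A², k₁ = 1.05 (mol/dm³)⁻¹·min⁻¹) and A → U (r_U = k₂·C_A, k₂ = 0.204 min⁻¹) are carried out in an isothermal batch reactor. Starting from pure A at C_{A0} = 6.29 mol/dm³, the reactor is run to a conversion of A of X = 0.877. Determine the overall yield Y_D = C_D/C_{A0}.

C_A = C_{A0}(1−X) = 0.7737 mol/dm³.
Along a PFR/batch, dC_U/dC_A = −r_U/(r_D+r_U) = −k₂/(k₂+k₁·C_A).
Integrating from C_{A0} to C_A: C_U = (0.204/1.05)·ln[(0.204+1.05·6.29)/(0.204+1.05·0.774)] = 0.1943·ln(6.809/1.016) = 0.3695 mol/dm³.
Then C_D = (C_{A0}−C_A) − C_U = 5.516 − 0.3695 = 5.147 mol/dm³.
Y_D = C_D/C_{A0} = 5.147/6.29 = 0.818.

0.818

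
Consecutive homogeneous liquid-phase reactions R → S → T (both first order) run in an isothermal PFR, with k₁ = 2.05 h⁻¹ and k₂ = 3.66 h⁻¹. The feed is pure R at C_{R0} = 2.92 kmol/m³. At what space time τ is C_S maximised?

Setting dC_S/dτ = 0 gives τ_opt = ln(k₂/k₁)/(k₂−k₁).
= ln(3.66/2.05)/(3.66−2.05) = ln(1.785)/1.610 = 0.5796/1.610 = 0.360 h.

0.360 h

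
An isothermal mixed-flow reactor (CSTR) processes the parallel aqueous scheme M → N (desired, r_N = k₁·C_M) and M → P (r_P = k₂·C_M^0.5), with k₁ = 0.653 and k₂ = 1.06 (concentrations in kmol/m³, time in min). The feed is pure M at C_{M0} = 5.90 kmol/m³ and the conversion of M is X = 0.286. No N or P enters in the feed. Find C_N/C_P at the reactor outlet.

Exit C_M = C_{M0}(1−X) = 5.90×0.714 = 4.213 kmol/m³.
Rates in a CSTR are evaluated at the outlet concentration: r_N = 0.653×4.213 = 2.751, r_P = 1.06×4.213^0.5 = 2.176.
Overall selectivity = C_N/C_P = r_Nτ/(r_Pτ) = r_N/r_P = 1.26.

1.26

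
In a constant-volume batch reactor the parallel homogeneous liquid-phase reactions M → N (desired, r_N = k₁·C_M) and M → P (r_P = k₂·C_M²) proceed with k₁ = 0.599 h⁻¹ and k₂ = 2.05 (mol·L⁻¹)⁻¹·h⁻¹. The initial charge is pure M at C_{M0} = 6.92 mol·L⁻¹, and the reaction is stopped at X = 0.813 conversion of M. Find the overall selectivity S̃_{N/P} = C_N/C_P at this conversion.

C_M = C_{M0}(1−X) = 1.294 mol·L⁻¹.
Along a PFR/batch, dC_N/dC_M = −r_N/(r_N+r_P) = −k₁/(k₁+k₂·C_M).
Integrating from C_{M0} to C_M: C_N = (0.599/2.05)·ln[(0.599+2.05·6.92)/(0.599+2.05·1.29)] = 0.2922·ln(14.78/3.252) = 0.4425 mol·L⁻¹.
C_P = (C_{M0}−C_M)−C_N = 5.183 mol·L⁻¹; S̃_{N/P} = 0.4425/5.183 = 0.0854.

0.0854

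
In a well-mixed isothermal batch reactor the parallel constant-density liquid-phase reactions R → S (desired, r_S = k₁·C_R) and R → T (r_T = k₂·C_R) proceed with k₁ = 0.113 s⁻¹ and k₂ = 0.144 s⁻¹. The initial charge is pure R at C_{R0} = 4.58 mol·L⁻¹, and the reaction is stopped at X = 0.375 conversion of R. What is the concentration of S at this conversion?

0.755 mol·L⁻¹

C_R = C_{R0}(1−X) = 2.862 mol·L⁻¹.
Both paths are first order in R, so the instantaneous fraction to S is constant: dC_S/d(−C_R) = k₁/(k₁+k₂) = 0.4397.
C_S = 0.4397·(C_{R0}−C_R) = 0.4397×1.718 = 0.755 mol·L⁻¹.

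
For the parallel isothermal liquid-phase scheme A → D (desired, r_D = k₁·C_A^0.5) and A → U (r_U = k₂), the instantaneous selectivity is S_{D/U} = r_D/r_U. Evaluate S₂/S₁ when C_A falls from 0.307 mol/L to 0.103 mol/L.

S_{D/U} = (k₁/k₂)·C_A^0.5, so S₂/S₁ = (C_{A,2}/C_{A,1})^0.5.
= (0.103/0.307)^0.5 = (0.3355)^0.5 = 0.579.

0.579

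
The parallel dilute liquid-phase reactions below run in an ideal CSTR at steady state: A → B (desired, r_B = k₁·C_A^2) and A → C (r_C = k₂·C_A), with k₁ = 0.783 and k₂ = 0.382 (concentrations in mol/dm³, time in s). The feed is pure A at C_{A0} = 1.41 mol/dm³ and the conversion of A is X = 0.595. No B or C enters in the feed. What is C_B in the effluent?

Exit C_A = C_{A0}(1−X) = 1.41×0.405 = 0.5711 mol/dm³.
A CSTR operates uniformly at the exit composition, giving r_B = 0.2553 and r_C = 0.2181 (each k·C_A^n at C_A = 0.5711).
Fraction of consumed A going to B: r_B/(r_B+r_C) = 0.5393.
C_B = 0.5393·C_{A0}·X = 0.5393×1.41×0.595 = 0.452 mol/dm³.

0.452 mol/dm³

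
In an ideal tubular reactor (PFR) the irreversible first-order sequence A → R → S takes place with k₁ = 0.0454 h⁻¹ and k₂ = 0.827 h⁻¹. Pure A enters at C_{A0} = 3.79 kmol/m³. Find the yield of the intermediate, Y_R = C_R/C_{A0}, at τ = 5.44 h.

0.0447

For first-order series with pure A initially, C_R(τ) = k₁C_{A0}/(k₂−k₁)·(e^(−k₁τ) − e^(−k₂τ)).
e^(−k₁τ) = e^(−0.0454×5.44) = e^(−0.2470) = 0.7812; e^(−k₂τ) = e^(−4.499) = 0.01112.
C_R = 0.0454×3.79/(0.827−0.0454) × (0.7812−0.01112) = 0.2201×0.7700 = 0.1695 kmol/m³.
Y_R = C_R/C_{A0} = 0.1695/3.79 = 0.0447.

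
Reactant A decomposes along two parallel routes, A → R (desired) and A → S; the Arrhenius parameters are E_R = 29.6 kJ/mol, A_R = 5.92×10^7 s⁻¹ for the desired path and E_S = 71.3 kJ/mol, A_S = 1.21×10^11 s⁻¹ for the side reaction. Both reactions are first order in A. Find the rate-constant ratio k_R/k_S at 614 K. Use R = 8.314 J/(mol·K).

1.73

k_R/k_S = (A_R/A_S)·exp[−(E_R−E_S)/(RT)] = (A_R/A_S)·exp[(E_S−E_R)/(RT)].
(E_S−E_R)/(RT) = (71.3−29.6)×10³/(8.314×614) = 41700/5105 = 8.169.
k_R/k_S = (5.92×10^7/1.21×10^11)·exp(8.169) = 4.893×10^-4 × 3529 = 1.73.
Since E_R < E_S, lowering the temperature improves selectivity toward R.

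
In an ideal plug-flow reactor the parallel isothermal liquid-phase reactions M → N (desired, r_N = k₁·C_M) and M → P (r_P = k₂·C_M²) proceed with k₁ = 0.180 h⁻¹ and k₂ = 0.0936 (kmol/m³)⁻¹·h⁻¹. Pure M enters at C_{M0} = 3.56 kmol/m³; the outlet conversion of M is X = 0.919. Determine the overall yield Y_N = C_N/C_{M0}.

0.491

C_M = C_{M0}(1−X) = 0.2884 kmol/m³.
Along a PFR/batch, dC_N/dC_M = −r_N/(r_N+r_P) = −k₁/(k₁+k₂·C_M).
Integrating from C_{M0} to C_M: C_N = (0.180/0.0936)·ln[(0.180+0.0936·3.56)/(0.180+0.0936·0.288)] = 1.923·ln(0.5132/0.2070) = 1.746 kmol/m³.
Y_N = C_N/C_{M0} = 1.746/3.56 = 0.491.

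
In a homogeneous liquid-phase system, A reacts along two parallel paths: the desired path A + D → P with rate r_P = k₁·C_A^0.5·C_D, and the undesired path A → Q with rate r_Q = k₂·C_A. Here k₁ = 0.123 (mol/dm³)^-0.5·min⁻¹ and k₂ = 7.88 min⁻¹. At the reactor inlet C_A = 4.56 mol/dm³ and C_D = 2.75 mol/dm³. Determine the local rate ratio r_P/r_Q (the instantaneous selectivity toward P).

0.0201

S_{P/Q} = r_P/r_Q = (k₁·C_A^0.5·C_D)/(k₂·C_A) = (k₁/k₂)·C_A^-0.5·C_D.
= (0.123×4.560^0.5×2.750) / (7.88×4.560) = 0.7223/35.93 = 0.0201.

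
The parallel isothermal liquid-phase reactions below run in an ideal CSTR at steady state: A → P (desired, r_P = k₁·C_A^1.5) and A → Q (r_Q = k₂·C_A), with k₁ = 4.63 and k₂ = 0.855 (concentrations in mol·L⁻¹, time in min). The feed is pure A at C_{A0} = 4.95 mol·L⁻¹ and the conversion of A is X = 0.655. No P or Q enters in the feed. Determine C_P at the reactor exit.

2.84 mol·L⁻¹

Exit C_A = C_{A0}(1−X) = 4.95×0.345 = 1.708 mol·L⁻¹.
In a CSTR the entire volume is at exit conditions, so r_P = 4.63×1.708^1.5 = 10.33 and r_Q = 0.855×1.708 = 1.460.
Fraction of consumed A going to P: r_P/(r_P+r_Q) = 0.8762.
C_P = 0.8762·C_{A0}·X = 0.8762×4.95×0.655 = 2.84 mol·L⁻¹.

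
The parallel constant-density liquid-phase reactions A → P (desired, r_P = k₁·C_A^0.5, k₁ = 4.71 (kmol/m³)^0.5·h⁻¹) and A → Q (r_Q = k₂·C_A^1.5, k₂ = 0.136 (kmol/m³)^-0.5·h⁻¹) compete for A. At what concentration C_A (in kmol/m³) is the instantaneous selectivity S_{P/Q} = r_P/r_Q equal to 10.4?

3.33 kmol/m³

S_{P/Q} = (k₁/k₂)·C_A⁻¹ ⇒ C_A = (S·k₂/k₁)^(-1).
= (10.4×0.136/4.71)^(-1) = (0.3003)^(-1) = 3.33 kmol/m³.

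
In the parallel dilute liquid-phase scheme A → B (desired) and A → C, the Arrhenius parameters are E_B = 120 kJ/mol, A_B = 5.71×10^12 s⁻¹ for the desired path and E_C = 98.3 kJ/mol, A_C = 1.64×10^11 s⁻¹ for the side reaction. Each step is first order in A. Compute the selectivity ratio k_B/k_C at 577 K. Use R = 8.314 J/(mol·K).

k_B/k_C = (A_B/A_C)·exp[−(E_B−E_C)/(RT)] = (A_B/A_C)·exp[(E_C−E_B)/(RT)].
(E_C−E_B)/(RT) = (98.3−120)×10³/(8.314×577) = -21700/4797 = -4.523.
k_B/k_C = (5.71×10^12/1.64×10^11)·exp(-4.523) = 34.82 × 0.01085 = 0.378.

0.378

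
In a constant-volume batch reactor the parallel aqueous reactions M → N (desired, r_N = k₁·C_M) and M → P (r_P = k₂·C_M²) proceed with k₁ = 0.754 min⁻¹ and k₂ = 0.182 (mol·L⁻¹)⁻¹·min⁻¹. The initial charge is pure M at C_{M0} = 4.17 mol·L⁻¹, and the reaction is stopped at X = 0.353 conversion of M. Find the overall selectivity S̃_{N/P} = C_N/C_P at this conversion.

C_M = C_{M0}(1−X) = 2.698 mol·L⁻¹.
Along a PFR/batch, dC_N/dC_M = −r_N/(r_N+r_P) = −k₁/(k₁+k₂·C_M).
Integrating from C_{M0} to C_M: C_N = (0.754/0.182)·ln[(0.754+0.182·4.17)/(0.754+0.182·2.70)] = 4.143·ln(1.513/1.245) = 0.8074 mol·L⁻¹.
C_P = (C_{M0}−C_M)−C_N = 0.6646 mol·L⁻¹; S̃_{N/P} = 0.8074/0.6646 = 1.21.

1.21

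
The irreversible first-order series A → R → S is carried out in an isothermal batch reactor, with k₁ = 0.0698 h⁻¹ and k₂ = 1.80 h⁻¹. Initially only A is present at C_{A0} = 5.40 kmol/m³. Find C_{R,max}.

At the optimum, C_{R,max}/C_{A0} = (k₁/k₂)^[k₂/(k₂−k₁)].
= (0.0698/1.80)^(1.80/(1.80−0.0698)) = (0.03878)^(1.040) = 0.03401.
C_{R,max} = 0.03401×5.40 = 0.184 kmol/m³.

0.184 kmol/m³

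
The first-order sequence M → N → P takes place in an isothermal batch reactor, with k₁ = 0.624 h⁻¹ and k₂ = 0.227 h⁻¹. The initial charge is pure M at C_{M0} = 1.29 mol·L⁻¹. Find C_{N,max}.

0.724 mol·L⁻¹

Evaluating C_N at t_opt = ln(k₂/k₁)/(k₂−k₁) gives C_{N,max}/C_{M0} = (k₁/k₂)^[k₂/(k₂−k₁)].
= (0.624/0.227)^(0.227/(0.227−0.624)) = (2.749)^(-0.5718) = 0.5609.
C_{N,max} = 0.5609×1.29 = 0.724 mol·L⁻¹.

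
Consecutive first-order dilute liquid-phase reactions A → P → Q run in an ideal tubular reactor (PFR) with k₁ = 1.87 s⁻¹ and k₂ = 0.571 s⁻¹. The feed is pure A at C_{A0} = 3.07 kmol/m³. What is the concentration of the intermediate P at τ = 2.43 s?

1.06 kmol/m³

For first-order series with pure A initially, C_P(τ) = k₁C_{A0}/(k₂−k₁)·(e^(−k₁τ) − e^(−k₂τ)).
e^(−k₁τ) = e^(−1.87×2.43) = e^(−4.544) = 0.01063; e^(−k₂τ) = e^(−1.388) = 0.2497.
C_P = 1.87×3.07/(0.571−1.87) × (0.01063−0.2497) = (-4.419)×(-0.2391) = 1.057 kmol/m³.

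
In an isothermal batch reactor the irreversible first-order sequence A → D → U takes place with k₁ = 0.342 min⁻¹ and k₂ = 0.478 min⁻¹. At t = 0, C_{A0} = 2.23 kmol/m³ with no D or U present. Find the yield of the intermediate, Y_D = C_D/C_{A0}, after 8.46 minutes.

Solving the coupled first-order balances gives C_D(t) = [k₁/(k₂−k₁)]·C_{A0}·(e^(−k₁t) − e^(−k₂t)).
e^(−k₁t) = e^(−0.342×8.46) = e^(−2.893) = 0.05539; e^(−k₂t) = e^(−4.044) = 0.01753.
C_D = 0.342×2.23/(0.478−0.342) × (0.05539−0.01753) = 5.608×0.03786 = 0.2123 kmol/m³.
Y_D = C_D/C_{A0} = 0.2123/2.23 = 0.0952.

0.0952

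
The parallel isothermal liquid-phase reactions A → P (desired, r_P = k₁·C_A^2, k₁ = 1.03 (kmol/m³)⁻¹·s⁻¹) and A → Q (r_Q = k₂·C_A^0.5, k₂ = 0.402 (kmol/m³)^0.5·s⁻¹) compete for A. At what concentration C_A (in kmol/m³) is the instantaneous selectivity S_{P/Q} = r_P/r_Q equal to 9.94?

2.47 kmol/m³

S_{P/Q} = (k₁/k₂)·C_A^1.5 ⇒ C_A = (S·k₂/k₁)^(1/1.5).
= (9.94×0.402/1.03)^(0.6667) = (3.879)^(0.6667) = 2.47 kmol/m³.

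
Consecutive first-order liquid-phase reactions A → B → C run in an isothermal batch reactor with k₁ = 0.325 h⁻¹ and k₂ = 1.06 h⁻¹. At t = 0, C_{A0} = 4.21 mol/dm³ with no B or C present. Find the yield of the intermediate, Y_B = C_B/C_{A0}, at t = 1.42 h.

0.181

For first-order series with pure A initially, C_B(t) = k₁C_{A0}/(k₂−k₁)·(e^(−k₁t) − e^(−k₂t)).
e^(−k₁t) = e^(−0.325×1.42) = e^(−0.4615) = 0.6303; e^(−k₂t) = e^(−1.505) = 0.2220.
C_B = 0.325×4.21/(1.06−0.325) × (0.6303−0.2220) = 1.862×0.4084 = 0.7602 mol/dm³.
Y_B = C_B/C_{A0} = 0.7602/4.21 = 0.181.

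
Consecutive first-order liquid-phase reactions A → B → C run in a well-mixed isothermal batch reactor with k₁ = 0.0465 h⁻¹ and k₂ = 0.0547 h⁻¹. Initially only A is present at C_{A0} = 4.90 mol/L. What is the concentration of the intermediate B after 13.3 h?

The intermediate concentration in a first-order A→B→C sequence is C_B = k₁C_{A0}(e^(−k₁t) − e^(−k₂t))/(k₂−k₁).
e^(−k₁t) = e^(−0.0465×13.3) = e^(−0.6185) = 0.5388; e^(−k₂t) = e^(−0.7275) = 0.4831.
C_B = 0.0465×4.90/(0.0547−0.0465) × (0.5388−0.4831) = 27.79×0.05567 = 1.547 mol/L.

1.55 mol/L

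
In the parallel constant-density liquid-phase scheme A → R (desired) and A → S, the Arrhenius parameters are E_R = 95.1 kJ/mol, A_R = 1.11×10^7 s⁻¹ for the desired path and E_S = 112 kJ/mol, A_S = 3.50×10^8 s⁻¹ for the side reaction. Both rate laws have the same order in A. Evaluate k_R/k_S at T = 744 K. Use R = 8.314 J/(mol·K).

0.487

k_R/k_S = (A_R/A_S)·exp[−(E_R−E_S)/(RT)] = (A_R/A_S)·exp[(E_S−E_R)/(RT)].
(E_S−E_R)/(RT) = (112−95.1)×10³/(8.314×744) = 16900/6186 = 2.732.
k_R/k_S = (1.11×10^7/3.50×10^8)·exp(2.732) = 0.03171 × 15.37 = 0.487.
Since E_R < E_S, lowering the temperature improves selectivity toward R.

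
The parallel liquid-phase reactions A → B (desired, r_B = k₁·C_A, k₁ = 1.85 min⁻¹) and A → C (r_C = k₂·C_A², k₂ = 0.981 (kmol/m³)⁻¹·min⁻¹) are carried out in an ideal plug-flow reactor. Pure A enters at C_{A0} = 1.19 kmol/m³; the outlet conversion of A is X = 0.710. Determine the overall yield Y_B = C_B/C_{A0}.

0.509

C_A = C_{A0}(1−X) = 0.3451 kmol/m³.
Along a PFR/batch, dC_B/dC_A = −r_B/(r_B+r_C) = −k₁/(k₁+k₂·C_A).
Integrating from C_{A0} to C_A: C_B = (1.85/0.981)·ln[(1.85+0.981·1.19)/(1.85+0.981·0.345)] = 1.886·ln(3.017/2.189) = 0.6056 kmol/m³.
Y_B = C_B/C_{A0} = 0.6056/1.19 = 0.509.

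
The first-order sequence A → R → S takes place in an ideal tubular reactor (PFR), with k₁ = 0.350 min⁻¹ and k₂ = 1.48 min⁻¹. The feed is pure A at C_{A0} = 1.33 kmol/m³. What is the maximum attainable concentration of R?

For a first-order series the maximum intermediate yield is C_{R,max}/C_{A0} = (k₁/k₂)^[k₂/(k₂−k₁)].
= (0.350/1.48)^(1.48/(1.48−0.350)) = (0.2365)^(1.310) = 0.1513.
C_{R,max} = 0.1513×1.33 = 0.201 kmol/m³.

0.201 kmol/m³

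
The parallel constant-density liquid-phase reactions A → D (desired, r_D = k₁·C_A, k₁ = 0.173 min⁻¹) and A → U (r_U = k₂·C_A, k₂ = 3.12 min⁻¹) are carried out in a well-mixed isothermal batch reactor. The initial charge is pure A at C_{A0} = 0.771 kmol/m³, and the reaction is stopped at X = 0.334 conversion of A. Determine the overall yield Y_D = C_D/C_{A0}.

0.0175

C_A = C_{A0}(1−X) = 0.5135 kmol/m³.
Both paths are first order in A, so the instantaneous fraction to D is constant: dC_D/d(−C_A) = k₁/(k₁+k₂) = 0.05254.
C_D = 0.05254·(C_{A0}−C_A) = 0.05254×0.2575 = 0.0135 kmol/m³.
Y_D = C_D/C_{A0} = 0.01353/0.771 = 0.0175.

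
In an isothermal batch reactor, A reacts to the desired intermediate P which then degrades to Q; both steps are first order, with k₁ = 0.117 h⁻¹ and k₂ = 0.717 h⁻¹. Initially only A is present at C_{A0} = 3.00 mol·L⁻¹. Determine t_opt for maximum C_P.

The intermediate peaks when r₁ = r₂, i.e. k₁e^(−k₁t) = k₂e^(−k₂t), giving t_opt = ln(k₂/k₁)/(k₂−k₁).
= ln(0.717/0.117)/(0.717−0.117) = ln(6.128)/0.6000 = 1.813/0.6000 = 3.02 h.

3.02 h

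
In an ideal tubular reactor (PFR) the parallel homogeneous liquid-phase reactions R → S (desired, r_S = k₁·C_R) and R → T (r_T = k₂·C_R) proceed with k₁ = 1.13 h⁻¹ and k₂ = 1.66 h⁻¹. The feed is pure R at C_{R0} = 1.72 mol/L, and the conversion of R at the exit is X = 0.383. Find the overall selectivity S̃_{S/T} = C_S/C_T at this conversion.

C_R = C_{R0}(1−X) = 1.061 mol/L.
Both paths are first order in R, so the instantaneous fraction to S is constant: dC_S/d(−C_R) = k₁/(k₁+k₂) = 0.4050.
C_S = 0.4050·(C_{R0}−C_R) = 0.4050×0.6588 = 0.267 mol/L.
C_T = (C_{R0}−C_R)−C_S = 0.3920 mol/L; S̃_{S/T} = 0.2668/0.3920 = 0.681.

0.681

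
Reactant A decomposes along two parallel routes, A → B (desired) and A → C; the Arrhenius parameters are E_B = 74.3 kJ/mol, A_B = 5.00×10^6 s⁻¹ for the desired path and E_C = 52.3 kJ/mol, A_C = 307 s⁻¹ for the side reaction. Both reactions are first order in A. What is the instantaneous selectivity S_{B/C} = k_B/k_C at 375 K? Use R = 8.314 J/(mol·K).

14.0

Since both paths have the same order in A, the concentration cancels and S_{B/C} = k_B/k_C = (A_B/A_C)·exp[(E_C−E_B)/(RT)].
(E_C−E_B)/(RT) = (52.3−74.3)×10³/(8.314×375) = -22000/3118 = -7.056.
k_B/k_C = (5.00×10^6/307)·exp(-7.056) = 16287 × 8.619×10^-4 = 14.0.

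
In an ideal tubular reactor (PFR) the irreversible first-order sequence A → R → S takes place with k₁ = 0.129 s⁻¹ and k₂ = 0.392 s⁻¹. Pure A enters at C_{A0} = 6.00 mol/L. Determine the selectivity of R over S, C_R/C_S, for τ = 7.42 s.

0.356

For first-order series with pure A initially, C_R(τ) = k₁C_{A0}/(k₂−k₁)·(e^(−k₁τ) − e^(−k₂τ)).
e^(−k₁τ) = e^(−0.129×7.42) = e^(−0.9572) = 0.3840; e^(−k₂τ) = e^(−2.909) = 0.05455.
C_R = 0.129×6.00/(0.392−0.129) × (0.3840−0.05455) = 2.943×0.3294 = 0.9695 mol/L.
C_A = C_{A0}e^(−k₁τ) = 2.304 mol/L, so C_S = C_{A0}−C_A−C_R = 2.727 mol/L; C_R/C_S = 0.356.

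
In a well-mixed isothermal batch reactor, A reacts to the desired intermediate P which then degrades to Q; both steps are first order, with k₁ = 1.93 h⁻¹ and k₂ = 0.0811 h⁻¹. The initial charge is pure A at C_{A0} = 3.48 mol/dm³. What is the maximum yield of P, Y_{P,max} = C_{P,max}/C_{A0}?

0.870

Evaluating C_P at t_opt = ln(k₂/k₁)/(k₂−k₁) gives C_{P,max}/C_{A0} = (k₁/k₂)^[k₂/(k₂−k₁)].
= (1.93/0.0811)^(0.0811/(0.0811−1.93)) = (23.80)^(-0.04386) = 0.8702.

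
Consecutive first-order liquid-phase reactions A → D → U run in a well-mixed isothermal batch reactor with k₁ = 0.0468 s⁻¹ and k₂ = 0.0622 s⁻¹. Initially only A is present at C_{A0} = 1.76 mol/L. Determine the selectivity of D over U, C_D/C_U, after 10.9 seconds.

Solving the coupled first-order balances gives C_D(t) = [k₁/(k₂−k₁)]·C_{A0}·(e^(−k₁t) − e^(−k₂t)).
e^(−k₁t) = e^(−0.0468×10.9) = e^(−0.5101) = 0.6004; e^(−k₂t) = e^(−0.6780) = 0.5076.
C_D = 0.0468×1.76/(0.0622−0.0468) × (0.6004−0.5076) = 5.349×0.09278 = 0.4963 mol/L.
C_A = C_{A0}e^(−k₁t) = 1.057 mol/L, so C_U = C_{A0}−C_A−C_D = 0.2070 mol/L; C_D/C_U = 2.40.

2.40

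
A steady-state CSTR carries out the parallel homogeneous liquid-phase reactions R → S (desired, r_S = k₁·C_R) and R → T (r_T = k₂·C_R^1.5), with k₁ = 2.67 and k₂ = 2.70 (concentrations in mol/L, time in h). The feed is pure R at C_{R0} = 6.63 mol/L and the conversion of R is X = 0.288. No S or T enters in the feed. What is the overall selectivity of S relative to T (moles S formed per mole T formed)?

0.455

Exit C_R = C_{R0}(1−X) = 6.63×0.712 = 4.721 mol/L.
A CSTR operates uniformly at the exit composition, giving r_S = 12.60 and r_T = 27.69 (each k·C_R^n at C_R = 4.721).
Overall selectivity = C_S/C_T = r_Sτ/(r_Tτ) = r_S/r_T = 0.455.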